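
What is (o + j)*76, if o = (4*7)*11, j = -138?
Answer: 12920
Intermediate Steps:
o = 308 (o = 28*11 = 308)
(o + j)*76 = (308 - 138)*76 = 170*76 = 12920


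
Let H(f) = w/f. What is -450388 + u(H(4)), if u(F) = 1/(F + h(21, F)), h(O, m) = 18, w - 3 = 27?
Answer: -22969786/51 ≈ -4.5039e+5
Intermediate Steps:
w = 30 (w = 3 + 27 = 30)
H(f) = 30/f
u(F) = 1/(18 + F) (u(F) = 1/(F + 18) = 1/(18 + F))
-450388 + u(H(4)) = -450388 + 1/(18 + 30/4) = -450388 + 1/(18 + 30*(¼)) = -450388 + 1/(18 + 15/2) = -450388 + 1/(51/2) = -450388 + 2/51 = -22969786/51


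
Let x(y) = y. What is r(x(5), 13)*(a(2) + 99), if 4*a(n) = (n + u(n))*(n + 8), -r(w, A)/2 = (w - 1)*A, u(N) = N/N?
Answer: -11076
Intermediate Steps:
u(N) = 1
r(w, A) = -2*A*(-1 + w) (r(w, A) = -2*(w - 1)*A = -2*(-1 + w)*A = -2*A*(-1 + w))
a(n) = (1 + n)*(8 + n)/4 (a(n) = ((n + 1)*(n + 8))/4 = ((1 + n)*(8 + n))/4 = (1 + n)*(8 + n)/4)
r(x(5), 13)*(a(2) + 99) = (2*13*(1 - 1*5))*((2 + (¼)*2² + (9/4)*2) + 99) = (2*13*(1 - 5))*((2 + (¼)*4 + 9/2) + 99) = (2*13*(-4))*((2 + 1 + 9/2) + 99) = -104*(15/2 + 99) = -104*213/2 = -11076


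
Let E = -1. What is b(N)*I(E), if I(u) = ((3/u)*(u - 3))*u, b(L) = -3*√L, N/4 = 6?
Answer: 72*√6 ≈ 176.36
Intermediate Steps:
N = 24 (N = 4*6 = 24)
I(u) = -9 + 3*u (I(u) = ((3/u)*(-3 + u))*u = (3*(-3 + u)/u)*u = -9 + 3*u)
b(N)*I(E) = (-6*√6)*(-9 + 3*(-1)) = (-6*√6)*(-9 - 3) = -6*√6*(-12) = 72*√6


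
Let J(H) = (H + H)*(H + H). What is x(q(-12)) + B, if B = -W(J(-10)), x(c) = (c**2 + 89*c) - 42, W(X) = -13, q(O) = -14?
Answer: -1079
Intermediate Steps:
J(H) = 4*H**2 (J(H) = (2*H)*(2*H) = 4*H**2)
x(c) = -42 + c**2 + 89*c
B = 13 (B = -1*(-13) = 13)
x(q(-12)) + B = (-42 + (-14)**2 + 89*(-14)) + 13 = (-42 + 196 - 1246) + 13 = -1092 + 13 = -1079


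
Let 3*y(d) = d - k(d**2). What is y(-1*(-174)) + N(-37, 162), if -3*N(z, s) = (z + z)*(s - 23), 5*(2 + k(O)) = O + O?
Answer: -8242/15 ≈ -549.47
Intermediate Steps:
k(O) = -2 + 2*O/5 (k(O) = -2 + (O + O)/5 = -2 + (2*O)/5 = -2 + 2*O/5)
y(d) = 2/3 - 2*d**2/15 + d/3 (y(d) = (d - (-2 + 2*d**2/5))/3 = (d + (2 - 2*d**2/5))/3 = (2 + d - 2*d**2/5)/3 = 2/3 - 2*d**2/15 + d/3)
N(z, s) = -2*z*(-23 + s)/3 (N(z, s) = -(z + z)*(s - 23)/3 = -2*z*(-23 + s)/3)
y(-1*(-174)) + N(-37, 162) = (2/3 - 2*(-1*(-174))**2/15 + (-1*(-174))/3) + (2/3)*(-37)*(23 - 1*162) = (2/3 - 2/15*174**2 + (1/3)*174) + (2/3)*(-37)*(23 - 162) = (2/3 - 2/15*30276 + 58) + (2/3)*(-37)*(-139) = (2/3 - 20184/5 + 58) + 10286/3 = -59672/15 + 10286/3 = -8242/15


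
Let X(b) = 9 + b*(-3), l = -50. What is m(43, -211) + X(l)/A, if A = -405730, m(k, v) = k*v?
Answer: -3681188449/405730 ≈ -9073.0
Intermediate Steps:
X(b) = 9 - 3*b
m(43, -211) + X(l)/A = 43*(-211) + (9 - 3*(-50))/(-405730) = -9073 + (9 + 150)*(-1/405730) = -9073 + 159*(-1/405730) = -9073 - 159/405730 = -3681188449/405730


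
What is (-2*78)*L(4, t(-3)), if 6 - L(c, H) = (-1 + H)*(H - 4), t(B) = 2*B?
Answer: 9984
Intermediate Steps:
L(c, H) = 6 - (-1 + H)*(-4 + H) (L(c, H) = 6 - (-1 + H)*(H - 4) = 6 - (-1 + H)*(-4 + H))
(-2*78)*L(4, t(-3)) = (-2*78)*(2 - (2*(-3))² + 5*(2*(-3))) = -156*(2 - 1*(-6)² + 5*(-6)) = -156*(2 - 1*36 - 30) = -156*(2 - 36 - 30) = -156*(-64) = 9984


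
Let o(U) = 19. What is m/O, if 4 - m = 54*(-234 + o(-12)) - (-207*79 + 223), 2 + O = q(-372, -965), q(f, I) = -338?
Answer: 1129/85 ≈ 13.282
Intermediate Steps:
O = -340 (O = -2 - 338 = -340)
m = -4516 (m = 4 - (54*(-234 + 19) - (-207*79 + 223)) = 4 - (54*(-215) - (-16353 + 223)) = 4 - (-11610 - 1*(-16130)) = 4 - (-11610 + 16130) = 4 - 1*4520 = 4 - 4520 = -4516)
m/O = -4516/(-340) = -4516*(-1/340) = 1129/85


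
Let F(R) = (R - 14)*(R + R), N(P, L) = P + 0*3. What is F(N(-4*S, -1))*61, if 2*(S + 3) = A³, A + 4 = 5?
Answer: -4880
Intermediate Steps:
A = 1 (A = -4 + 5 = 1)
S = -5/2 (S = -3 + (½)*1³ = -3 + (½)*1 = -3 + ½ = -5/2 ≈ -2.5000)
N(P, L) = P (N(P, L) = P + 0 = P)
F(R) = 2*R*(-14 + R) (F(R) = (-14 + R)*(2*R) = 2*R*(-14 + R))
F(N(-4*S, -1))*61 = (2*(-4*(-5/2))*(-14 - 4*(-5/2)))*61 = (2*10*(-14 + 10))*61 = (2*10*(-4))*61 = -80*61 = -4880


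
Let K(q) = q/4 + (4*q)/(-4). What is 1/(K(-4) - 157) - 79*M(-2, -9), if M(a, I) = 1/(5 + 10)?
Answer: -12181/2310 ≈ -5.2732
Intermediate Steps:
M(a, I) = 1/15
K(q) = -3*q/4 (K(q) = q*(1/4) + (4*q)*(-1/4) = q/4 - q = -3*q/4)
1/(K(-4) - 157) - 79*M(-2, -9) = 1/(-3/4*(-4) - 157) - 79*1/15 = 1/(3 - 157) - 79/15 = 1/(-154) - 79/15 = -1/154 - 79/15 = -12181/2310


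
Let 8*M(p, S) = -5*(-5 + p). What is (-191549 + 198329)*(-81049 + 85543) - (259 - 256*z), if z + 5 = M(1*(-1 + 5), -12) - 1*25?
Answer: 30461541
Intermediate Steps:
M(p, S) = 25/8 - 5*p/8 (M(p, S) = (-5*(-5 + p))/8 = (25 - 5*p)/8 = 25/8 - 5*p/8)
z = -235/8 (z = -5 + ((25/8 - 5*(-1 + 5)/8) - 1*25) = -5 + ((25/8 - 5*4/8) - 25) = -5 + ((25/8 - 5/8*4) - 25) = -5 + ((25/8 - 5/2) - 25) = -5 + (5/8 - 25) = -5 - 195/8 = -235/8 ≈ -29.375)
(-191549 + 198329)*(-81049 + 85543) - (259 - 256*z) = (-191549 + 198329)*(-81049 + 85543) - (259 - 256*(-235/8)) = 6780*4494 - (259 + 7520) = 30469320 - 1*7779 = 30469320 - 7779 = 30461541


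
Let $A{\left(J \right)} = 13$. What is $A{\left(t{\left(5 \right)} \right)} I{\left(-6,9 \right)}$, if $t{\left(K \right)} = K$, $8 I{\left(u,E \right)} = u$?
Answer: $- \frac{39}{4} \approx -9.75$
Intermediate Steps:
$I{\left(u,E \right)} = \frac{u}{8}$
$A{\left(t{\left(5 \right)} \right)} I{\left(-6,9 \right)} = 13 \cdot \frac{1}{8} \left(-6\right) = 13 \left(- \frac{3}{4}\right) = - \frac{39}{4}$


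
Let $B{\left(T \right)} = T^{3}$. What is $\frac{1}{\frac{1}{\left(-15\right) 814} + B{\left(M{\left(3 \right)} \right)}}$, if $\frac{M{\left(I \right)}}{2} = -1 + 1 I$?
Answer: $\frac{12210}{781439} \approx 0.015625$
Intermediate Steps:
$M{\left(I \right)} = -2 + 2 I$ ($M{\left(I \right)} = 2 \left(-1 + 1 I\right) = 2 \left(-1 + I\right) = -2 + 2 I$)
$\frac{1}{\frac{1}{\left(-15\right) 814} + B{\left(M{\left(3 \right)} \right)}} = \frac{1}{\frac{1}{\left(-15\right) 814} + \left(-2 + 2 \cdot 3\right)^{3}} = \frac{1}{\frac{1}{-12210} + \left(-2 + 6\right)^{3}} = \frac{1}{- \frac{1}{12210} + 4^{3}} = \frac{1}{- \frac{1}{12210} + 64} = \frac{1}{\frac{781439}{12210}} = \frac{12210}{781439}$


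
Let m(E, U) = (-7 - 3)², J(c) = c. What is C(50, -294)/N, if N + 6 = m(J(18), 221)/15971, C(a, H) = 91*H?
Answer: 213644067/47863 ≈ 4463.7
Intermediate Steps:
m(E, U) = 100 (m(E, U) = (-10)² = 100)
N = -95726/15971 (N = -6 + 100/15971 = -95726/15971 ≈ -5.9937)
C(50, -294)/N = (91*(-294))/(-95726/15971) = -26754*(-15971/95726) = 213644067/47863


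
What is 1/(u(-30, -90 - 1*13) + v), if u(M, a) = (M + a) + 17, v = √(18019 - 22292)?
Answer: -116/17729 - I*√4273/17729 ≈ -0.006543 - 0.0036871*I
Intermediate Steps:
v = I*√4273 (v = √(-4273) = I*√4273 ≈ 65.368*I)
u(M, a) = 17 + M + a
1/(u(-30, -90 - 1*13) + v) = 1/((17 - 30 + (-90 - 1*13)) + I*√4273) = 1/((17 - 30 + (-90 - 13)) + I*√4273) = 1/((17 - 30 - 103) + I*√4273) = 1/(-116 + I*√4273)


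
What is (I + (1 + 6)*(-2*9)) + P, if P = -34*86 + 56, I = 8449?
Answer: 5455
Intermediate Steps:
P = -2868 (P = -2924 + 56 = -2868)
(I + (1 + 6)*(-2*9)) + P = (8449 + (1 + 6)*(-2*9)) - 2868 = (8449 + 7*(-18)) - 2868 = (8449 - 126) - 2868 = 8323 - 2868 = 5455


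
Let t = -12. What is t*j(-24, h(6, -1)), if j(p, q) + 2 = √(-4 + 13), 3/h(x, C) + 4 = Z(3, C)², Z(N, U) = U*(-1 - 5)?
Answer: -12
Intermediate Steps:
Z(N, U) = -6*U (Z(N, U) = U*(-6) = -6*U)
h(x, C) = 3/(-4 + 36*C²) (h(x, C) = 3/(-4 + (-6*C)²) = 3/(-4 + 36*C²))
j(p, q) = 1 (j(p, q) = -2 + √(-4 + 13) = -2 + √9 = -2 + 3 = 1)
t*j(-24, h(6, -1)) = -12*1 = -12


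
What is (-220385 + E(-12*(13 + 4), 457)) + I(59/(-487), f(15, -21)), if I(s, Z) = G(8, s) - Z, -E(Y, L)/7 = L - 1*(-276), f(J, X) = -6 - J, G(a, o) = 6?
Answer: -225489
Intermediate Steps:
E(Y, L) = -1932 - 7*L (E(Y, L) = -7*(L - 1*(-276)) = -7*(L + 276) = -7*(276 + L) = -1932 - 7*L)
I(s, Z) = 6 - Z
(-220385 + E(-12*(13 + 4), 457)) + I(59/(-487), f(15, -21)) = (-220385 + (-1932 - 7*457)) + (6 - (-6 - 1*15)) = (-220385 + (-1932 - 3199)) + (6 - (-6 - 15)) = (-220385 - 5131) + (6 - 1*(-21)) = -225516 + (6 + 21) = -225516 + 27 = -225489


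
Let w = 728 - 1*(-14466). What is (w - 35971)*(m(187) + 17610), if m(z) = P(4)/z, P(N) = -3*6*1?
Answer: -68419741404/187 ≈ -3.6588e+8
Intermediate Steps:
w = 15194 (w = 728 + 14466 = 15194)
P(N) = -18 (P(N) = -18*1 = -18)
m(z) = -18/z
(w - 35971)*(m(187) + 17610) = (15194 - 35971)*(-18/187 + 17610) = -20777*(-18*1/187 + 17610) = -20777*(-18/187 + 17610) = -20777*3293052/187 = -68419741404/187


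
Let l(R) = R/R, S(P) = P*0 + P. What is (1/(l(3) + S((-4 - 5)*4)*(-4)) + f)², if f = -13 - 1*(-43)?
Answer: 18931201/21025 ≈ 900.41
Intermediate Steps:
S(P) = P (S(P) = 0 + P = P)
l(R) = 1
f = 30 (f = -13 + 43 = 30)
(1/(l(3) + S((-4 - 5)*4)*(-4)) + f)² = (1/(1 + ((-4 - 5)*4)*(-4)) + 30)² = (1/(1 - 9*4*(-4)) + 30)² = (1/(1 - 36*(-4)) + 30)² = (1/(1 + 144) + 30)² = (1/145 + 30)² = (4351/145)² = 18931201/21025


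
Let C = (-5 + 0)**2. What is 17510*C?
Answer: 437750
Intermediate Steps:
C = 25 (C = (-5)**2 = 25)
17510*C = 17510*25 = 437750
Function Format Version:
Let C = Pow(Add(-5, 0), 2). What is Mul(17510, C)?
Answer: 437750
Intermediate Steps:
C = 25 (C = Pow(-5, 2) = 25)
Mul(17510, C) = Mul(17510, 25) = 437750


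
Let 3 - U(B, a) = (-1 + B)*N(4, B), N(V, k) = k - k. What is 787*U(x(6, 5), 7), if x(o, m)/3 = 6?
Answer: 2361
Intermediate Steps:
N(V, k) = 0
x(o, m) = 18 (x(o, m) = 3*6 = 18)
U(B, a) = 3 (U(B, a) = 3 - (-1 + B)*0 = 3 - 1*0 = 3 + 0 = 3)
787*U(x(6, 5), 7) = 787*3 = 2361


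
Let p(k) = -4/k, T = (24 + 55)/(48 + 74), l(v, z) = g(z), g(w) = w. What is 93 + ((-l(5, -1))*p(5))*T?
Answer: 28207/305 ≈ 92.482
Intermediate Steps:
l(v, z) = z
T = 79/122 ≈ 0.64754
93 + ((-l(5, -1))*p(5))*T = 93 + ((-1*(-1))*(-4/5))*(79/122) = 93 + (1*(-4*⅕))*(79/122) = 93 + (1*(-⅘))*(79/122) = 93 - ⅘*79/122 = 93 - 158/305 = 28207/305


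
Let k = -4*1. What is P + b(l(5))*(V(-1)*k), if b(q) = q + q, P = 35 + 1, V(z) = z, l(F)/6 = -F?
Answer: -204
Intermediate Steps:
l(F) = -6*F (l(F) = 6*(-F) = -6*F)
P = 36
k = -4
b(q) = 2*q
P + b(l(5))*(V(-1)*k) = 36 + (2*(-6*5))*(-1*(-4)) = 36 + (2*(-30))*4 = 36 - 60*4 = 36 - 240 = -204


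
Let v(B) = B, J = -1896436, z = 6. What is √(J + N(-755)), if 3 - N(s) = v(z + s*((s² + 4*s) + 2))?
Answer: √426193846 ≈ 20644.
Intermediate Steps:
N(s) = -3 - s*(2 + s² + 4*s) (N(s) = 3 - (6 + s*((s² + 4*s) + 2)) = 3 - (6 + s*(2 + s² + 4*s)) = 3 + (-6 - s*(2 + s² + 4*s)) = -3 - s*(2 + s² + 4*s))
√(J + N(-755)) = √(-1896436 + (-3 - 1*(-755)³ - 4*(-755)² - 2*(-755))) = √(-1896436 + (-3 - 1*(-430368875) - 4*570025 + 1510)) = √(-1896436 + (-3 + 430368875 - 2280100 + 1510)) = √(-1896436 + 428090282) = √426193846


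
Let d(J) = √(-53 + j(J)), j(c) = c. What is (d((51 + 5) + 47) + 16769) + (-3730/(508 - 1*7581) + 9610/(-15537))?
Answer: 1842789069049/109893201 + 5*√2 ≈ 16776.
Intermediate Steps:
d(J) = √(-53 + J)
(d((51 + 5) + 47) + 16769) + (-3730/(508 - 1*7581) + 9610/(-15537)) = (√(-53 + ((51 + 5) + 47)) + 16769) + (-3730/(508 - 1*7581) + 9610/(-15537)) = (√(-53 + (56 + 47)) + 16769) + (-3730/(508 - 7581) + 9610*(-1/15537)) = (√(-53 + 103) + 16769) + (-3730/(-7073) - 9610/15537) = (√50 + 16769) + (-3730*(-1/7073) - 9610/15537) = (5*√2 + 16769) + (3730/7073 - 9610/15537) = (16769 + 5*√2) - 10018520/109893201 = 1842789069049/109893201 + 5*√2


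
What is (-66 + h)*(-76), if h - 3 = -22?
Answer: 6460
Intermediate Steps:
h = -19 (h = 3 - 22 = -19)
(-66 + h)*(-76) = (-66 - 19)*(-76) = -85*(-76) = 6460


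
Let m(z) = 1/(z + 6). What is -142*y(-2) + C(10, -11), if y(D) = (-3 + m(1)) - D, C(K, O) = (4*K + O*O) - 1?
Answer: 1972/7 ≈ 281.71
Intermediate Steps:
m(z) = 1/(6 + z)
C(K, O) = -1 + O² + 4*K (C(K, O) = (4*K + O²) - 1 = (O² + 4*K) - 1 = -1 + O² + 4*K)
y(D) = -20/7 - D (y(D) = (-3 + 1/(6 + 1)) - D = (-3 + 1/7) - D = (-3 + ⅐) - D = -20/7 - D)
-142*y(-2) + C(10, -11) = -142*(-20/7 - 1*(-2)) + (-1 + (-11)² + 4*10) = -142*(-20/7 + 2) + (-1 + 121 + 40) = -142*(-6/7) + 160 = 852/7 + 160 = 1972/7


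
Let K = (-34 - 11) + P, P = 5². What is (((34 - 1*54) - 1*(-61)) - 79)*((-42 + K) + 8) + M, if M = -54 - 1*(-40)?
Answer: 2038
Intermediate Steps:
P = 25
K = -20 (K = (-34 - 11) + 25 = -45 + 25 = -20)
M = -14 (M = -54 + 40 = -14)
(((34 - 1*54) - 1*(-61)) - 79)*((-42 + K) + 8) + M = (((34 - 1*54) - 1*(-61)) - 79)*((-42 - 20) + 8) - 14 = (((34 - 54) + 61) - 79)*(-62 + 8) - 14 = ((-20 + 61) - 79)*(-54) - 14 = (41 - 79)*(-54) - 14 = -38*(-54) - 14 = 2052 - 14 = 2038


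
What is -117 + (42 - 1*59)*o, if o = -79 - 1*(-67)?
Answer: 87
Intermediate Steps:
o = -12 (o = -79 + 67 = -12)
-117 + (42 - 1*59)*o = -117 + (42 - 1*59)*(-12) = -117 + (42 - 59)*(-12) = -117 - 17*(-12) = -117 + 204 = 87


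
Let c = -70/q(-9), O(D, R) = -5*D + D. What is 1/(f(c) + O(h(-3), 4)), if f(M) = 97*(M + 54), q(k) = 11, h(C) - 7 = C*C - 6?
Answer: 11/50388 ≈ 0.00021831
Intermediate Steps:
h(C) = 1 + C**2 (h(C) = 7 + (C*C - 6) = 7 + (C**2 - 6) = 7 + (-6 + C**2) = 1 + C**2)
O(D, R) = -4*D
c = -70/11 ≈ -6.3636
f(M) = 5238 + 97*M (f(M) = 97*(54 + M) = 5238 + 97*M)
1/(f(c) + O(h(-3), 4)) = 1/((5238 + 97*(-70/11)) - 4*(1 + (-3)**2)) = 1/((5238 - 6790/11) - 4*(1 + 9)) = 1/(50828/11 - 4*10) = 1/(50828/11 - 40) = 1/(50388/11) = 11/50388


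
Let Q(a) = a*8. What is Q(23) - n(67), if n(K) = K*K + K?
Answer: -4372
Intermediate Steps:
n(K) = K + K² (n(K) = K² + K = K + K²)
Q(a) = 8*a
Q(23) - n(67) = 8*23 - 67*(1 + 67) = 184 - 67*68 = 184 - 1*4556 = 184 - 4556 = -4372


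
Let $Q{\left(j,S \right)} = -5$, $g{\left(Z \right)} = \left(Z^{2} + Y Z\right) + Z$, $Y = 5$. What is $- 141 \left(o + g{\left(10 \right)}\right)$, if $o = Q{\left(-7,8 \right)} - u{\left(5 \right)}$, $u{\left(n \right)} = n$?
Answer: $-21150$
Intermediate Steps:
$g{\left(Z \right)} = Z^{2} + 6 Z$ ($g{\left(Z \right)} = \left(Z^{2} + 5 Z\right) + Z = Z^{2} + 6 Z$)
$o = -10$ ($o = -5 - 5 = -10$)
$- 141 \left(o + g{\left(10 \right)}\right) = - 141 \left(-10 + 10 \left(6 + 10\right)\right) = - 141 \left(-10 + 10 \cdot 16\right) = - 141 \left(-10 + 160\right) = \left(-141\right) 150 = -21150$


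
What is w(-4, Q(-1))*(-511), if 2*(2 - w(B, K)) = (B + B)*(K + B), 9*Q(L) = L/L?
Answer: 62342/9 ≈ 6926.9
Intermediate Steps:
Q(L) = ⅑ (Q(L) = (L/L)/9 = (⅑)*1 = ⅑)
w(B, K) = 2 - B*(B + K) (w(B, K) = 2 - (B + B)*(K + B)/2 = 2 - 2*B*(B + K)/2 = 2 - B*(B + K))
w(-4, Q(-1))*(-511) = (2 - 1*(-4)² - 1*(-4)*⅑)*(-511) = (2 - 1*16 + 4/9)*(-511) = (2 - 16 + 4/9)*(-511) = -122/9*(-511) = 62342/9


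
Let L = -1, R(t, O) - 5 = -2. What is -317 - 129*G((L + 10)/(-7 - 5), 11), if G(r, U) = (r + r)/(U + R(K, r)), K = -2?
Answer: -8489/28 ≈ -303.18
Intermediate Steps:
R(t, O) = 3 (R(t, O) = 5 - 2 = 3)
G(r, U) = 2*r/(3 + U) (G(r, U) = (r + r)/(U + 3) = (2*r)/(3 + U) = 2*r/(3 + U))
-317 - 129*G((L + 10)/(-7 - 5), 11) = -317 - 258*(-1 + 10)/(-7 - 5)/(3 + 11) = -317 - 258*9/(-12)/14 = -317 - 258*9*(-1/12)/14 = -317 - 258*(-3)/(4*14) = -317 - 129*(-3/28) = -317 + 387/28 = -8489/28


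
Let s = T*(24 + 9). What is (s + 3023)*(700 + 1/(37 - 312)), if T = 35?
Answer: 804260822/275 ≈ 2.9246e+6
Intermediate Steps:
s = 1155 (s = 35*(24 + 9) = 35*33 = 1155)
(s + 3023)*(700 + 1/(37 - 312)) = (1155 + 3023)*(700 + 1/(37 - 312)) = 4178*(700 + 1/(-275)) = 4178*(700 - 1/275) = 4178*(192499/275) = 804260822/275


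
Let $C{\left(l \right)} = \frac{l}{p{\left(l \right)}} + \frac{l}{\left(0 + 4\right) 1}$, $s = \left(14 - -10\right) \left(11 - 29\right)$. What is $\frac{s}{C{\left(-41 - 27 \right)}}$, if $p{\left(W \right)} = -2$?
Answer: $- \frac{432}{17} \approx -25.412$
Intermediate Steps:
$s = -432$ ($s = \left(14 + 10\right) \left(-18\right) = 24 \left(-18\right) = -432$)
$C{\left(l \right)} = - \frac{l}{4}$ ($C{\left(l \right)} = \frac{l}{-2} + \frac{l}{\left(0 + 4\right) 1} = l \left(- \frac{1}{2}\right) + \frac{l}{4 \cdot 1} = - \frac{l}{2} + \frac{l}{4} = - \frac{l}{4}$)
$\frac{s}{C{\left(-41 - 27 \right)}} = - \frac{432}{\left(- \frac{1}{4}\right) \left(-41 - 27\right)} = - \frac{432}{\left(- \frac{1}{4}\right) \left(-68\right)} = - \frac{432}{17}$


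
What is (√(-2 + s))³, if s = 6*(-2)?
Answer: -14*I*√14 ≈ -52.383*I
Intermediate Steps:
s = -12
(√(-2 + s))³ = (√(-2 - 12))³ = (√(-14))³ = (I*√14)³ = -14*I*√14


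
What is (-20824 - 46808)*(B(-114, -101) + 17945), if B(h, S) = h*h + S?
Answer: -2085770880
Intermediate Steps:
B(h, S) = S + h² (B(h, S) = h² + S = S + h²)
(-20824 - 46808)*(B(-114, -101) + 17945) = (-20824 - 46808)*((-101 + (-114)²) + 17945) = -67632*((-101 + 12996) + 17945) = -67632*(12895 + 17945) = -67632*30840 = -2085770880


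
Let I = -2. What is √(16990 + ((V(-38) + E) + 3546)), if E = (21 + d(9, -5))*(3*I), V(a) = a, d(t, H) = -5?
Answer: 101*√2 ≈ 142.84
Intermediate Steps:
E = -96 (E = (21 - 5)*(3*(-2)) = 16*(-6) = -96)
√(16990 + ((V(-38) + E) + 3546)) = √(16990 + ((-38 - 96) + 3546)) = √(16990 + (-134 + 3546)) = √(16990 + 3412) = √20402 = 101*√2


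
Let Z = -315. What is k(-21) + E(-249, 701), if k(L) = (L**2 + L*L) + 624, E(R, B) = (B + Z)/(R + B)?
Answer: 340549/226 ≈ 1506.9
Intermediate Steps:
E(R, B) = (-315 + B)/(B + R) (E(R, B) = (B - 315)/(R + B) = (-315 + B)/(B + R))
k(L) = 624 + 2*L**2 (k(L) = (L**2 + L**2) + 624 = 2*L**2 + 624 = 624 + 2*L**2)
k(-21) + E(-249, 701) = (624 + 2*(-21)**2) + (-315 + 701)/(701 - 249) = (624 + 2*441) + 386/452 = (624 + 882) + (1/452)*386 = 1506 + 193/226 = 340549/226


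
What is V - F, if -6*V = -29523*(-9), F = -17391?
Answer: -53787/2 ≈ -26894.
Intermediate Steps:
V = -88569/2 (V = -(-9841)*(-9)/2 = -⅙*265707 = -88569/2 ≈ -44285.)
V - F = -88569/2 - 1*(-17391) = -88569/2 + 17391 = -53787/2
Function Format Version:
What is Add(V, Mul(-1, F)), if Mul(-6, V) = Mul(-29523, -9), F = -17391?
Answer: Rational(-53787, 2) ≈ -26894.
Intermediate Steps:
V = Rational(-88569, 2) (V = Mul(Rational(-1, 6), Mul(-29523, -9)) = Mul(Rational(-1, 6), 265707) = Rational(-88569, 2) ≈ -44285.)
Add(V, Mul(-1, F)) = Add(Rational(-88569, 2), Mul(-1, -17391)) = Add(Rational(-88569, 2), 17391) = Rational(-53787, 2)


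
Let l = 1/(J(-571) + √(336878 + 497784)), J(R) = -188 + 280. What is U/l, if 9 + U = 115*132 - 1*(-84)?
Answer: 1403460 + 15255*√834662 ≈ 1.5340e+7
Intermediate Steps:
J(R) = 92
U = 15255 (U = -9 + (115*132 - 1*(-84)) = -9 + (15180 + 84) = -9 + 15264 = 15255)
l = 1/(92 + √834662) (l = 1/(92 + √(336878 + 497784)) = 1/(92 + √834662) ≈ 0.00099443)
U/l = 15255/(-46/413099 + √834662/826198)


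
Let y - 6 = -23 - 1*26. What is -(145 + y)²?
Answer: -10404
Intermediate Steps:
y = -43 (y = 6 + (-23 - 1*26) = 6 + (-23 - 26) = 6 - 49 = -43)
-(145 + y)² = -(145 - 43)² = -1*102² = -1*10404 = -10404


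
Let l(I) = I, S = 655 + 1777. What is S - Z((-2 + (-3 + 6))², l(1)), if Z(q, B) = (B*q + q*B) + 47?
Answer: 2383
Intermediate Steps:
S = 2432
Z(q, B) = 47 + 2*B*q (Z(q, B) = (B*q + B*q) + 47 = 2*B*q + 47 = 47 + 2*B*q)
S - Z((-2 + (-3 + 6))², l(1)) = 2432 - (47 + 2*1*(-2 + (-3 + 6))²) = 2432 - (47 + 2*1*(-2 + 3)²) = 2432 - (47 + 2*1*1²) = 2432 - (47 + 2*1*1) = 2432 - (47 + 2) = 2432 - 1*49 = 2432 - 49 = 2383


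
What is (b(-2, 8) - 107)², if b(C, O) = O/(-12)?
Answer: 104329/9 ≈ 11592.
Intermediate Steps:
b(C, O) = -O/12 (b(C, O) = O*(-1/12) = -O/12)
(b(-2, 8) - 107)² = (-1/12*8 - 107)² = (-⅔ - 107)² = (-323/3)² = 104329/9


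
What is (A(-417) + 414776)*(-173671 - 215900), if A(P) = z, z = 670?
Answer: -161845713666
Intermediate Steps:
A(P) = 670
(A(-417) + 414776)*(-173671 - 215900) = (670 + 414776)*(-173671 - 215900) = 415446*(-389571) = -161845713666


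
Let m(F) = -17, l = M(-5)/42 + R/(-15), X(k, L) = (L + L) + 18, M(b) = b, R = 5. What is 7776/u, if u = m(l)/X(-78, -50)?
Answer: 637632/17 ≈ 37508.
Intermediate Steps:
X(k, L) = 18 + 2*L (X(k, L) = 2*L + 18 = 18 + 2*L)
l = -19/42 (l = -5/42 + 5/(-15) = -5*1/42 + 5*(-1/15) = -5/42 - 1/3 = -19/42 ≈ -0.45238)
u = 17/82 (u = -17/(18 + 2*(-50)) = -17/(18 - 100) = -17/(-82) = -17*(-1/82) = 17/82 ≈ 0.20732)
7776/u = 7776/(17/82) = 7776*(82/17) = 637632/17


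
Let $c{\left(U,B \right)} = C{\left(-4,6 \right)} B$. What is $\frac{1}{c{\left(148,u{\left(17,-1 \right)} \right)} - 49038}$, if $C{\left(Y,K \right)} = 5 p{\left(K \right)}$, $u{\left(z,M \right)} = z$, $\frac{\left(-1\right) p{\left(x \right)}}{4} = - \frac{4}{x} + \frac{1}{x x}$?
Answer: $- \frac{9}{439387} \approx -2.0483 \cdot 10^{-5}$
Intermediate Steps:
$p{\left(x \right)} = - \frac{4}{x^{2}} + \frac{16}{x}$ ($p{\left(x \right)} = - 4 \left(- \frac{4}{x} + \frac{1}{x x}\right) = - 4 \left(- \frac{4}{x} + \frac{1}{x^{2}}\right) = - 4 \left(\frac{1}{x^{2}} - \frac{4}{x}\right) = - \frac{4}{x^{2}} + \frac{16}{x}$)
$C{\left(Y,K \right)} = \frac{20 \left(-1 + 4 K\right)}{K^{2}}$ ($C{\left(Y,K \right)} = 5 \frac{4 \left(-1 + 4 K\right)}{K^{2}} = \frac{20 \left(-1 + 4 K\right)}{K^{2}}$)
$c{\left(U,B \right)} = \frac{115 B}{9}$ ($c{\left(U,B \right)} = \frac{20 \left(-1 + 4 \cdot 6\right)}{36} B = 20 \cdot \frac{1}{36} \left(-1 + 24\right) B = 20 \cdot \frac{1}{36} \cdot 23 B = \frac{115 B}{9}$)
$\frac{1}{c{\left(148,u{\left(17,-1 \right)} \right)} - 49038} = \frac{1}{\frac{115}{9} \cdot 17 - 49038} = \frac{1}{\frac{1955}{9} - 49038} = \frac{1}{- \frac{439387}{9}} = - \frac{9}{439387}$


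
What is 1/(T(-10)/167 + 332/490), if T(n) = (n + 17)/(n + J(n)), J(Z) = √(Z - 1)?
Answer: 125199572680/84356607149 + 70169225*I*√11/84356607149 ≈ 1.4842 + 0.0027588*I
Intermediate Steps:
J(Z) = √(-1 + Z)
T(n) = (17 + n)/(n + √(-1 + n)) (T(n) = (n + 17)/(n + √(-1 + n)) = (17 + n)/(n + √(-1 + n)))
1/(T(-10)/167 + 332/490) = 1/(((17 - 10)/(-10 + √(-1 - 10)))/167 + 332/490) = 1/((7/(-10 + √(-11)))*(1/167) + 332*(1/490)) = 1/((7/(-10 + I*√11))*(1/167) + 166/245) = 1/(7/(167*(-10 + I*√11)) + 166/245) = 1/(166/245 + 7/(167*(-10 + I*√11)))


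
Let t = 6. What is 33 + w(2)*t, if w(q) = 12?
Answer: 105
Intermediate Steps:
33 + w(2)*t = 33 + 12*6 = 33 + 72 = 105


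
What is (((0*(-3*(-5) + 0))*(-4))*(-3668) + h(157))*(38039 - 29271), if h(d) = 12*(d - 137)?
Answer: 2104320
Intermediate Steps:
h(d) = -1644 + 12*d (h(d) = 12*(-137 + d) = -1644 + 12*d)
(((0*(-3*(-5) + 0))*(-4))*(-3668) + h(157))*(38039 - 29271) = (((0*(-3*(-5) + 0))*(-4))*(-3668) + (-1644 + 12*157))*(38039 - 29271) = (((0*(15 + 0))*(-4))*(-3668) + (-1644 + 1884))*8768 = (((0*15)*(-4))*(-3668) + 240)*8768 = ((0*(-4))*(-3668) + 240)*8768 = (0*(-3668) + 240)*8768 = (0 + 240)*8768 = 240*8768 = 2104320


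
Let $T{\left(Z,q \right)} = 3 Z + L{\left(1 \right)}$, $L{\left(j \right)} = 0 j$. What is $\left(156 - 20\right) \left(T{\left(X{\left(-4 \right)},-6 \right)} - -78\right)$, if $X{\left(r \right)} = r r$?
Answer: $17136$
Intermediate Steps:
$X{\left(r \right)} = r^{2}$
$L{\left(j \right)} = 0$
$T{\left(Z,q \right)} = 3 Z$ ($T{\left(Z,q \right)} = 3 Z + 0 = 3 Z$)
$\left(156 - 20\right) \left(T{\left(X{\left(-4 \right)},-6 \right)} - -78\right) = \left(156 - 20\right) \left(3 \left(-4\right)^{2} - -78\right) = 136 \left(3 \cdot 16 + 78\right) = 136 \left(48 + 78\right) = 136 \cdot 126 = 17136$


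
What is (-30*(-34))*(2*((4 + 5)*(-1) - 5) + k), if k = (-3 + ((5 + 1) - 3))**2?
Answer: -28560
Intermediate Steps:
k = 0 (k = (-3 + (6 - 3))**2 = (-3 + 3)**2 = 0**2 = 0)
(-30*(-34))*(2*((4 + 5)*(-1) - 5) + k) = (-30*(-34))*(2*((4 + 5)*(-1) - 5) + 0) = 1020*(2*(9*(-1) - 5) + 0) = 1020*(2*(-9 - 5) + 0) = 1020*(2*(-14) + 0) = 1020*(-28 + 0) = 1020*(-28) = -28560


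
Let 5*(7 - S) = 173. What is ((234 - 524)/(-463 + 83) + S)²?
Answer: 25999801/36100 ≈ 720.22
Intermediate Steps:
S = -138/5 (S = 7 - ⅕*173 = 7 - 173/5 = -138/5 ≈ -27.600)
((234 - 524)/(-463 + 83) + S)² = ((234 - 524)/(-463 + 83) - 138/5)² = (-290/(-380) - 138/5)² = (-290*(-1/380) - 138/5)² = (29/38 - 138/5)² = (-5099/190)² = 25999801/36100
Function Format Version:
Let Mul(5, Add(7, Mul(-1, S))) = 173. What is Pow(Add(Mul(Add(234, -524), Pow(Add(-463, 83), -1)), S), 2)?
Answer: Rational(25999801, 36100) ≈ 720.22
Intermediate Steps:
S = Rational(-138, 5) (S = Add(7, Mul(Rational(-1, 5), 173)) = Add(7, Rational(-173, 5)) = Rational(-138, 5) ≈ -27.600)
Pow(Add(Mul(Add(234, -524), Pow(Add(-463, 83), -1)), S), 2) = Pow(Add(Mul(Add(234, -524), Pow(Add(-463, 83), -1)), Rational(-138, 5)), 2) = Pow(Add(Mul(-290, Pow(-380, -1)), Rational(-138, 5)), 2) = Pow(Add(Mul(-290, Rational(-1, 380)), Rational(-138, 5)), 2) = Pow(Add(Rational(29, 38), Rational(-138, 5)), 2) = Pow(Rational(-5099, 190), 2) = Rational(25999801, 36100)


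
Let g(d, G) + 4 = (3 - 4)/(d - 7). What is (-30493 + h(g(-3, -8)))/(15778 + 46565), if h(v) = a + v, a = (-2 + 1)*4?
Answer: -305009/623430 ≈ -0.48924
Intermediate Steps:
a = -4 (a = -1*4 = -4)
g(d, G) = -4 - 1/(-7 + d) (g(d, G) = -4 + (3 - 4)/(d - 7) = -4 - 1/(-7 + d))
h(v) = -4 + v
(-30493 + h(g(-3, -8)))/(15778 + 46565) = (-30493 + (-4 + (27 - 4*(-3))/(-7 - 3)))/(15778 + 46565) = (-30493 + (-4 + (27 + 12)/(-10)))/62343 = (-30493 + (-4 - 1/10*39))*(1/62343) = (-30493 + (-4 - 39/10))*(1/62343) = (-30493 - 79/10)*(1/62343) = -305009/10*1/62343 = -305009/623430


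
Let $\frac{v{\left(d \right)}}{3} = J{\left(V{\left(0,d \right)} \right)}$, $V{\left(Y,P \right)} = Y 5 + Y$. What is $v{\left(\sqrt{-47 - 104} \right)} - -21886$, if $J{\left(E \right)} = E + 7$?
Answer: $21907$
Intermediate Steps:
$V{\left(Y,P \right)} = 6 Y$ ($V{\left(Y,P \right)} = 5 Y + Y = 6 Y$)
$J{\left(E \right)} = 7 + E$
$v{\left(d \right)} = 21$ ($v{\left(d \right)} = 3 \left(7 + 6 \cdot 0\right) = 3 \left(7 + 0\right) = 3 \cdot 7 = 21$)
$v{\left(\sqrt{-47 - 104} \right)} - -21886 = 21 - -21886 = 21 + 21886 = 21907$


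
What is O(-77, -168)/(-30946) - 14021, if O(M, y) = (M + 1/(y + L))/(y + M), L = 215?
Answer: -2498143935304/178171595 ≈ -14021.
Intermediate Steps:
O(M, y) = (M + 1/(215 + y))/(M + y) (O(M, y) = (M + 1/(y + 215))/(y + M) = (M + 1/(215 + y))/(M + y))
O(-77, -168)/(-30946) - 14021 = ((1 + 215*(-77) - 77*(-168))/((-168)² + 215*(-77) + 215*(-168) - 77*(-168)))/(-30946) - 14021 = ((1 - 16555 + 12936)/(28224 - 16555 - 36120 + 12936))*(-1/30946) - 14021 = (-3618/(-11515))*(-1/30946) - 14021 = -1/11515*(-3618)*(-1/30946) - 14021 = (3618/11515)*(-1/30946) - 14021 = -1809/178171595 - 14021 = -2498143935304/178171595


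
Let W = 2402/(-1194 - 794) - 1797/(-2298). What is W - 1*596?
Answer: -113530336/190351 ≈ -596.43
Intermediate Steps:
W = -81140/190351 (W = 2402/(-1988) - 1797*(-1/2298) = 2402*(-1/1988) + 599/766 = -1201/994 + 599/766 = -81140/190351 ≈ -0.42627)
W - 1*596 = -81140/190351 - 1*596 = -81140/190351 - 596 = -113530336/190351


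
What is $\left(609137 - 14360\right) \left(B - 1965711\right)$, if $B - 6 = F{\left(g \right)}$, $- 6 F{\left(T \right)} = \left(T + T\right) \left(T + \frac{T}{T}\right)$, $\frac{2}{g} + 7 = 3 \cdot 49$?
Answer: $- \frac{5728865015722889}{4900} \approx -1.1692 \cdot 10^{12}$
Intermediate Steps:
$g = \frac{1}{70}$ ($g = \frac{2}{-7 + 3 \cdot 49} = \frac{2}{-7 + 147} = \frac{2}{140} = 2 \cdot \frac{1}{140} = \frac{1}{70} \approx 0.014286$)
$F{\left(T \right)} = - \frac{T \left(1 + T\right)}{3}$ ($F{\left(T \right)} = - \frac{\left(T + T\right) \left(T + \frac{T}{T}\right)}{6} = - \frac{2 T \left(T + 1\right)}{6} = - \frac{2 T \left(1 + T\right)}{6} = - \frac{T \left(1 + T\right)}{3}$)
$B = \frac{88129}{14700}$ ($B = 6 - \frac{1 + \frac{1}{70}}{210} = 6 - \frac{1}{210} \cdot \frac{71}{70} = 6 - \frac{71}{14700} = \frac{88129}{14700} \approx 5.9952$)
$\left(609137 - 14360\right) \left(B - 1965711\right) = \left(609137 - 14360\right) \left(\frac{88129}{14700} - 1965711\right) = \left(609137 - 14360\right) \left(- \frac{28895863571}{14700}\right) = 594777 \left(- \frac{28895863571}{14700}\right) = - \frac{5728865015722889}{4900}$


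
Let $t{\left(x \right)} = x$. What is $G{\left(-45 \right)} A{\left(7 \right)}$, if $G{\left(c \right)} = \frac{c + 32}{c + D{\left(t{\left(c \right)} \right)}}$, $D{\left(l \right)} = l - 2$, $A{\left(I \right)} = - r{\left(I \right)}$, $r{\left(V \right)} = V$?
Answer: $- \frac{91}{92} \approx -0.98913$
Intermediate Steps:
$A{\left(I \right)} = - I$
$D{\left(l \right)} = -2 + l$
$G{\left(c \right)} = \frac{32 + c}{-2 + 2 c}$ ($G{\left(c \right)} = \frac{c + 32}{c + \left(-2 + c\right)} = \frac{32 + c}{-2 + 2 c}$)
$G{\left(-45 \right)} A{\left(7 \right)} = \frac{32 - 45}{2 \left(-1 - 45\right)} \left(\left(-1\right) 7\right) = \frac{1}{2} \frac{1}{-46} \left(-13\right) \left(-7\right) = \frac{1}{2} \left(- \frac{1}{46}\right) \left(-13\right) \left(-7\right) = \frac{13}{92} \left(-7\right) = - \frac{91}{92}$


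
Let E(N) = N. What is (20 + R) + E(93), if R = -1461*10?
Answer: -14497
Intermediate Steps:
R = -14610
(20 + R) + E(93) = (20 - 14610) + 93 = -14590 + 93 = -14497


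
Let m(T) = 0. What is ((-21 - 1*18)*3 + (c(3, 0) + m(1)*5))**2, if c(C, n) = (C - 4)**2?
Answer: 13456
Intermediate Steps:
c(C, n) = (-4 + C)**2
((-21 - 1*18)*3 + (c(3, 0) + m(1)*5))**2 = ((-21 - 1*18)*3 + ((-4 + 3)**2 + 0*5))**2 = ((-21 - 18)*3 + ((-1)**2 + 0))**2 = (-39*3 + (1 + 0))**2 = (-117 + 1)**2 = (-116)**2 = 13456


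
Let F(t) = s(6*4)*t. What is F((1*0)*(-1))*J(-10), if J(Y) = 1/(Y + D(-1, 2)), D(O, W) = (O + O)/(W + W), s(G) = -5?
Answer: 0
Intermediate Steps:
D(O, W) = O/W (D(O, W) = (2*O)/((2*W)) = (2*O)*(1/(2*W)) = O/W)
F(t) = -5*t
J(Y) = 1/(-½ + Y) (J(Y) = 1/(Y - 1/2) = 1/(Y - 1*½) = 1/(Y - ½) = 1/(-½ + Y))
F((1*0)*(-1))*J(-10) = (-5*1*0*(-1))*(2/(-1 + 2*(-10))) = (-0*(-1))*(2/(-1 - 20)) = (-5*0)*(2/(-21)) = 0*(2*(-1/21)) = 0*(-2/21) = 0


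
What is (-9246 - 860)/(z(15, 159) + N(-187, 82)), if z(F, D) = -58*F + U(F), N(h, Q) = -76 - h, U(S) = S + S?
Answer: 10106/729 ≈ 13.863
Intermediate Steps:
U(S) = 2*S
z(F, D) = -56*F (z(F, D) = -58*F + 2*F = -56*F)
(-9246 - 860)/(z(15, 159) + N(-187, 82)) = (-9246 - 860)/(-56*15 + (-76 - 1*(-187))) = -10106/(-840 + (-76 + 187)) = -10106/(-840 + 111) = -10106/(-729) = -10106*(-1/729) = 10106/729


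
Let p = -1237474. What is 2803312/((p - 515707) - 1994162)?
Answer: -2803312/3747343 ≈ -0.74808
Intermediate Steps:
2803312/((p - 515707) - 1994162) = 2803312/((-1237474 - 515707) - 1994162) = 2803312/(-1753181 - 1994162) = 2803312/(-3747343) = 2803312*(-1/3747343) = -2803312/3747343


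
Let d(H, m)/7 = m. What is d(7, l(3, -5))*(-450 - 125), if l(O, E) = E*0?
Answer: 0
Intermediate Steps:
l(O, E) = 0
d(H, m) = 7*m
d(7, l(3, -5))*(-450 - 125) = (7*0)*(-450 - 125) = 0*(-575) = 0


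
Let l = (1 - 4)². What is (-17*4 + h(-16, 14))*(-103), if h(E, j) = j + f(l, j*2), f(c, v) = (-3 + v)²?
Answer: -58813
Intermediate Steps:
l = 9 (l = (-3)² = 9)
h(E, j) = j + (-3 + 2*j)² (h(E, j) = j + (-3 + j*2)² = j + (-3 + 2*j)²)
(-17*4 + h(-16, 14))*(-103) = (-17*4 + (14 + (-3 + 2*14)²))*(-103) = (-68 + (14 + (-3 + 28)²))*(-103) = (-68 + (14 + 25²))*(-103) = (-68 + (14 + 625))*(-103) = (-68 + 639)*(-103) = 571*(-103) = -58813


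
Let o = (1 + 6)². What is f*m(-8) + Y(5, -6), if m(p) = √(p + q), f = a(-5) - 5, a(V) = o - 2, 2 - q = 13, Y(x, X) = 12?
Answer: 12 + 42*I*√19 ≈ 12.0 + 183.07*I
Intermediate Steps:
q = -11 (q = 2 - 1*13 = 2 - 13 = -11)
o = 49 (o = 7² = 49)
a(V) = 47 (a(V) = 49 - 2 = 47)
f = 42 (f = 47 - 5 = 42)
m(p) = √(-11 + p) (m(p) = √(p - 11) = √(-11 + p))
f*m(-8) + Y(5, -6) = 42*√(-11 - 8) + 12 = 42*√(-19) + 12 = 42*(I*√19) + 12 = 42*I*√19 + 12 = 12 + 42*I*√19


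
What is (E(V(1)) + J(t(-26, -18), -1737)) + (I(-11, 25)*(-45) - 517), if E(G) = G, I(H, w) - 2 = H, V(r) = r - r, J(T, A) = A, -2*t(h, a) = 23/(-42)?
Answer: -1849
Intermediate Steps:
t(h, a) = 23/84 (t(h, a) = -23/(2*(-42)) = -23*(-1)/(2*42) = -½*(-23/42) = 23/84)
V(r) = 0
I(H, w) = 2 + H
(E(V(1)) + J(t(-26, -18), -1737)) + (I(-11, 25)*(-45) - 517) = (0 - 1737) + ((2 - 11)*(-45) - 517) = -1737 + (-9*(-45) - 517) = -1737 + (405 - 517) = -1737 - 112 = -1849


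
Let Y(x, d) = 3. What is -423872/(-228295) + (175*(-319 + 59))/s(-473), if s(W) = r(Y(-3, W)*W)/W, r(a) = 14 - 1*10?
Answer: 1228313134497/228295 ≈ 5.3804e+6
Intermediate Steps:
r(a) = 4 (r(a) = 14 - 10 = 4)
s(W) = 4/W
-423872/(-228295) + (175*(-319 + 59))/s(-473) = -423872/(-228295) + (175*(-319 + 59))/((4/(-473))) = -423872*(-1/228295) + (175*(-260))/((4*(-1/473))) = 423872/228295 - 45500/(-4/473) = 423872/228295 - 45500*(-473/4) = 423872/228295 + 5380375 = 1228313134497/228295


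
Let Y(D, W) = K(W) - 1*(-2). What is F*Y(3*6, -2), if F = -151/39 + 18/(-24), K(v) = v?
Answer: 0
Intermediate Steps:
F = -721/156 (F = -151*1/39 + 18*(-1/24) = -151/39 - 3/4 = -721/156 ≈ -4.6218)
Y(D, W) = 2 + W (Y(D, W) = W - 1*(-2) = W + 2 = 2 + W)
F*Y(3*6, -2) = -721*(2 - 2)/156 = -721/156*0 = 0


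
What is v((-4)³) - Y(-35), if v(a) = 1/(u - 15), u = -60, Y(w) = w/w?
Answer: -76/75 ≈ -1.0133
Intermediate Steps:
Y(w) = 1
v(a) = -1/75 (v(a) = 1/(-60 - 15) = 1/(-75) = -1/75)
v((-4)³) - Y(-35) = -1/75 - 1*1 = -1/75 - 1 = -76/75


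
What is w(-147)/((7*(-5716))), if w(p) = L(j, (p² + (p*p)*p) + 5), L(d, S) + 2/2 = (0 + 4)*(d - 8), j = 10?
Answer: -1/5716 ≈ -0.00017495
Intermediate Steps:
L(d, S) = -33 + 4*d (L(d, S) = -1 + (0 + 4)*(d - 8) = -1 + 4*(-8 + d) = -1 + (-32 + 4*d) = -33 + 4*d)
w(p) = 7 (w(p) = -33 + 4*10 = -33 + 40 = 7)
w(-147)/((7*(-5716))) = 7/((7*(-5716))) = 7/(-40012) = 7*(-1/40012) = -1/5716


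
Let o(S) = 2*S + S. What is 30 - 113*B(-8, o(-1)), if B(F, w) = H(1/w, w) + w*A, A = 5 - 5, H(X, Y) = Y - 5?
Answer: 934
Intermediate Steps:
o(S) = 3*S
H(X, Y) = -5 + Y
A = 0
B(F, w) = -5 + w (B(F, w) = (-5 + w) + w*0 = (-5 + w) + 0 = -5 + w)
30 - 113*B(-8, o(-1)) = 30 - 113*(-5 + 3*(-1)) = 30 - 113*(-5 - 3) = 30 - 113*(-8) = 30 + 904 = 934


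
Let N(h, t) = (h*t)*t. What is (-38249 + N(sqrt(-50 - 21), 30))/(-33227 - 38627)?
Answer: 38249/71854 - 450*I*sqrt(71)/35927 ≈ 0.53232 - 0.10554*I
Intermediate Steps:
N(h, t) = h*t**2
(-38249 + N(sqrt(-50 - 21), 30))/(-33227 - 38627) = (-38249 + sqrt(-50 - 21)*30**2)/(-33227 - 38627) = (-38249 + sqrt(-71)*900)/(-71854) = (-38249 + (I*sqrt(71))*900)*(-1/71854) = (-38249 + 900*I*sqrt(71))*(-1/71854) = 38249/71854 - 450*I*sqrt(71)/35927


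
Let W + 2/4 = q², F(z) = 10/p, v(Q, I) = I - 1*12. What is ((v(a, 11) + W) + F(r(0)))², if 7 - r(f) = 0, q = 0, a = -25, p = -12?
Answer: 49/9 ≈ 5.4444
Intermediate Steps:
v(Q, I) = -12 + I (v(Q, I) = I - 12 = -12 + I)
r(f) = 7 (r(f) = 7 - 1*0 = 7 + 0 = 7)
F(z) = -⅚ (F(z) = 10/(-12) = 10*(-1/12) = -⅚)
W = -½ (W = -½ + 0² = -½ + 0 = -½ ≈ -0.50000)
((v(a, 11) + W) + F(r(0)))² = (((-12 + 11) - ½) - ⅚)² = ((-1 - ½) - ⅚)² = (-3/2 - ⅚)² = (-7/3)² = 49/9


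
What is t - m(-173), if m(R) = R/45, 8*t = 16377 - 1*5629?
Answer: 121261/90 ≈ 1347.3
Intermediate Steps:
t = 2687/2 (t = (16377 - 1*5629)/8 = (16377 - 5629)/8 = (⅛)*10748 = 2687/2 ≈ 1343.5)
m(R) = R/45 (m(R) = R*(1/45) = R/45)
t - m(-173) = 2687/2 - (-173)/45 = 2687/2 - 1*(-173/45) = 2687/2 + 173/45 = 121261/90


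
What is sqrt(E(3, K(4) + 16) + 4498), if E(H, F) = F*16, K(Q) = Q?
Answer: sqrt(4818) ≈ 69.412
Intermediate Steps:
E(H, F) = 16*F
sqrt(E(3, K(4) + 16) + 4498) = sqrt(16*(4 + 16) + 4498) = sqrt(16*20 + 4498) = sqrt(320 + 4498) = sqrt(4818)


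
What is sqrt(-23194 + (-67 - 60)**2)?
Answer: 3*I*sqrt(785) ≈ 84.054*I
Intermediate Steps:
sqrt(-23194 + (-67 - 60)**2) = sqrt(-23194 + (-127)**2) = sqrt(-23194 + 16129) = sqrt(-7065) = 3*I*sqrt(785)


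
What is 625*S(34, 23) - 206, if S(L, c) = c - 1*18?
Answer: 2919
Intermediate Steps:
S(L, c) = -18 + c (S(L, c) = c - 18 = -18 + c)
625*S(34, 23) - 206 = 625*(-18 + 23) - 206 = 625*5 - 206 = 3125 - 206 = 2919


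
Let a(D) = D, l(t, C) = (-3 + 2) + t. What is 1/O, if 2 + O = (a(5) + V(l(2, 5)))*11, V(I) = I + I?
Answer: 1/75 ≈ 0.013333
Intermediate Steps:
l(t, C) = -1 + t
V(I) = 2*I
O = 75 (O = -2 + (5 + 2*(-1 + 2))*11 = -2 + (5 + 2*1)*11 = -2 + (5 + 2)*11 = -2 + 7*11 = -2 + 77 = 75)
1/O = 1/75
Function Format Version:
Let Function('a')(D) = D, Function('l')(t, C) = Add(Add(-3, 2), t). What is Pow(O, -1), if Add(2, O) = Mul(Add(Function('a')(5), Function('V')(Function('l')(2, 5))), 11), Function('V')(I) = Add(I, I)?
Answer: Rational(1, 75) ≈ 0.013333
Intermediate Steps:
Function('l')(t, C) = Add(-1, t)
Function('V')(I) = Mul(2, I)
O = 75 (O = Add(-2, Mul(Add(5, Mul(2, Add(-1, 2))), 11)) = Add(-2, Mul(Add(5, Mul(2, 1)), 11)) = Add(-2, Mul(Add(5, 2), 11)) = Add(-2, Mul(7, 11)) = Add(-2, 77) = 75)
Pow(O, -1) = Pow(75, -1) = Rational(1, 75)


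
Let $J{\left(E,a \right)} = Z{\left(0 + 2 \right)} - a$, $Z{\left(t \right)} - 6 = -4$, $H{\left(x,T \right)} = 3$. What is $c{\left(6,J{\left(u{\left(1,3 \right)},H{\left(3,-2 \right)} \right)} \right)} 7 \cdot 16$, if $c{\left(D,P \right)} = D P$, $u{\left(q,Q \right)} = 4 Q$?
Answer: $-672$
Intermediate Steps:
$Z{\left(t \right)} = 2$ ($Z{\left(t \right)} = 6 - 4 = 2$)
$J{\left(E,a \right)} = 2 - a$
$c{\left(6,J{\left(u{\left(1,3 \right)},H{\left(3,-2 \right)} \right)} \right)} 7 \cdot 16 = 6 \left(2 - 3\right) 7 \cdot 16 = 6 \left(-1\right) 7 \cdot 16 = \left(-6\right) 7 \cdot 16 = \left(-42\right) 16 = -672$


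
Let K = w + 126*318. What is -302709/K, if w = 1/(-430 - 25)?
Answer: -137732595/18230939 ≈ -7.5549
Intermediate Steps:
w = -1/455 (w = 1/(-455) = -1/455 ≈ -0.0021978)
K = 18230939/455 (K = -1/455 + 126*318 = -1/455 + 40068 = 18230939/455 ≈ 40068.)
-302709/K = -302709/18230939/455 = -302709*455/18230939 = -137732595/18230939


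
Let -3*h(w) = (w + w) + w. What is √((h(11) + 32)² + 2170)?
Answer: √2611 ≈ 51.098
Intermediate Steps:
h(w) = -w (h(w) = -((w + w) + w)/3 = -(2*w + w)/3 = -w)
√((h(11) + 32)² + 2170) = √((-1*11 + 32)² + 2170) = √((-11 + 32)² + 2170) = √(21² + 2170) = √(441 + 2170) = √2611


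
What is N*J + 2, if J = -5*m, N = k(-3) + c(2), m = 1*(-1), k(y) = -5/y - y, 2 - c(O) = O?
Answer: 76/3 ≈ 25.333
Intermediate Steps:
c(O) = 2 - O
k(y) = -y - 5/y
m = -1
N = 14/3 (N = (-1*(-3) - 5/(-3)) + (2 - 1*2) = (3 - 5*(-⅓)) + (2 - 2) = (3 + 5/3) + 0 = 14/3 + 0 = 14/3 ≈ 4.6667)
J = 5 (J = -5*(-1) = 5)
N*J + 2 = (14/3)*5 + 2 = 70/3 + 2 = 76/3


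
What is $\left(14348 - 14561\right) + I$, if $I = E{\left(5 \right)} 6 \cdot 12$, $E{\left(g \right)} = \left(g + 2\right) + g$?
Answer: $651$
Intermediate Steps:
$E{\left(g \right)} = 2 + 2 g$ ($E{\left(g \right)} = \left(2 + g\right) + g = 2 + 2 g$)
$I = 864$ ($I = \left(2 + 2 \cdot 5\right) 6 \cdot 12 = \left(2 + 10\right) 6 \cdot 12 = 12 \cdot 6 \cdot 12 = 72 \cdot 12 = 864$)
$\left(14348 - 14561\right) + I = \left(14348 - 14561\right) + 864 = -213 + 864 = 651$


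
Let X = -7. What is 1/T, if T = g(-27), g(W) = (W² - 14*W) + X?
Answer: 1/1100 ≈ 0.00090909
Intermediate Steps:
g(W) = -7 + W² - 14*W (g(W) = (W² - 14*W) - 7 = -7 + W² - 14*W)
T = 1100 (T = -7 + (-27)² - 14*(-27) = -7 + 729 + 378 = 1100)
1/T = 1/1100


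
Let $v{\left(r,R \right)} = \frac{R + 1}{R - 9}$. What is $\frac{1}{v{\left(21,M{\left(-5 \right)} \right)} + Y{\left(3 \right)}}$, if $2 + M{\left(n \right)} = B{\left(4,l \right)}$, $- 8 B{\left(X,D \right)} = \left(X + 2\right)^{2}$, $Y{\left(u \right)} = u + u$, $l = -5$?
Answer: $\frac{31}{197} \approx 0.15736$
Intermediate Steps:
$Y{\left(u \right)} = 2 u$
$B{\left(X,D \right)} = - \frac{\left(2 + X\right)^{2}}{8}$ ($B{\left(X,D \right)} = - \frac{\left(X + 2\right)^{2}}{8} = - \frac{\left(2 + X\right)^{2}}{8}$)
$M{\left(n \right)} = - \frac{13}{2}$ ($M{\left(n \right)} = -2 - \frac{\left(2 + 4\right)^{2}}{8} = -2 - \frac{6^{2}}{8} = -2 - \frac{9}{2} = - \frac{13}{2}$)
$v{\left(r,R \right)} = \frac{1 + R}{-9 + R}$
$\frac{1}{v{\left(21,M{\left(-5 \right)} \right)} + Y{\left(3 \right)}} = \frac{1}{\frac{1 - \frac{13}{2}}{-9 - \frac{13}{2}} + 2 \cdot 3} = \frac{1}{\frac{1}{- \frac{31}{2}} \left(- \frac{11}{2}\right) + 6} = \frac{1}{\left(- \frac{2}{31}\right) \left(- \frac{11}{2}\right) + 6} = \frac{1}{\frac{11}{31} + 6} = \frac{1}{\frac{197}{31}} = \frac{31}{197}$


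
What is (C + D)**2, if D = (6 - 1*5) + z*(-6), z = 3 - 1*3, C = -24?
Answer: 529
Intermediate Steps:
z = 0 (z = 3 - 3 = 0)
D = 1 (D = (6 - 1*5) + 0*(-6) = (6 - 5) + 0 = 1 + 0 = 1)
(C + D)**2 = (-24 + 1)**2 = (-23)**2 = 529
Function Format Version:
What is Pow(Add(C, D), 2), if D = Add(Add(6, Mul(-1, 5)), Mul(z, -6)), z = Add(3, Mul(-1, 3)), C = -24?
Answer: 529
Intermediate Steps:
z = 0 (z = Add(3, -3) = 0)
D = 1 (D = Add(Add(6, Mul(-1, 5)), Mul(0, -6)) = Add(Add(6, -5), 0) = Add(1, 0) = 1)
Pow(Add(C, D), 2) = Pow(Add(-24, 1), 2) = Pow(-23, 2) = 529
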